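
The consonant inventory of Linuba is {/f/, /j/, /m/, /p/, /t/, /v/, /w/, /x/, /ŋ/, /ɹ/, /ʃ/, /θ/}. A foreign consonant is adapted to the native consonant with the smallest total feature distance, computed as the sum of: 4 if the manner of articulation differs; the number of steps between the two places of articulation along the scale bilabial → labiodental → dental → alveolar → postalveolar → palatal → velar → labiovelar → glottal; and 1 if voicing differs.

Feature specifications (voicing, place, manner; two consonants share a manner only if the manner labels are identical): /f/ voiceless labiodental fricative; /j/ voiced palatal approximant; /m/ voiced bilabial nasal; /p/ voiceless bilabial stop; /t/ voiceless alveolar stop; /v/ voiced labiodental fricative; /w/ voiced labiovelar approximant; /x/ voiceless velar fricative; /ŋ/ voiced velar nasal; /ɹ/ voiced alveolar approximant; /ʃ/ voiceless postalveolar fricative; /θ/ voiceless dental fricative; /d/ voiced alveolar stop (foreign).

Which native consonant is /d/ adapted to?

/t/ is closest: same manner (stop), place distance 0 (alveolar→alveolar), voicing differs (+1); total 1. Next closest is /p/ at distance 4.

t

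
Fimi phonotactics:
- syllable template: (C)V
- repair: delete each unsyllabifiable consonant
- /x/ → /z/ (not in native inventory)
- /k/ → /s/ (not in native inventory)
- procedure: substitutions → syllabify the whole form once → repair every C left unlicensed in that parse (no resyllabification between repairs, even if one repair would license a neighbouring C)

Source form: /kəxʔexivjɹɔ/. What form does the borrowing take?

səʔeziɹɔ

Substitution: /k/ → /s/, /x/ → /z/, giving /səzʔezivjɹɔ/.
Under (C)V, the unsyllabifiable consonants are /z/, /v/, /j/ (no codas are permitted; onsets are limited to one consonant).
Each unlicensed consonant is deleted: /z/, /v/, /j/.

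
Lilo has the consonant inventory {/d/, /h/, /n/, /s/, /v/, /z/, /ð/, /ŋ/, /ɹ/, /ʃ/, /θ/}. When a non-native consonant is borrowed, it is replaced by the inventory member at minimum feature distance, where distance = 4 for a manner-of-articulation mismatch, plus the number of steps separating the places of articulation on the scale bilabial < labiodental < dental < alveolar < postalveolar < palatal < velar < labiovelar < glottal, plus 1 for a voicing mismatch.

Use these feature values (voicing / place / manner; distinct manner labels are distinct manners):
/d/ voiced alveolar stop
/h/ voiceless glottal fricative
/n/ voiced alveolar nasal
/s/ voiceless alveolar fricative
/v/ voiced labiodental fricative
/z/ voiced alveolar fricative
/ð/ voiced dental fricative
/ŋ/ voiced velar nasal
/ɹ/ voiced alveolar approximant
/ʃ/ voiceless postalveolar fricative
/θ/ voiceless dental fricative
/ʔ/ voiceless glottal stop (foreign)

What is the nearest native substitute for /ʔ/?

/h/ is closest: manner differs (stop→fricative, +4), place distance 0 (glottal→glottal), same voicing; total 4. Next closest is /d/ at distance 6.

h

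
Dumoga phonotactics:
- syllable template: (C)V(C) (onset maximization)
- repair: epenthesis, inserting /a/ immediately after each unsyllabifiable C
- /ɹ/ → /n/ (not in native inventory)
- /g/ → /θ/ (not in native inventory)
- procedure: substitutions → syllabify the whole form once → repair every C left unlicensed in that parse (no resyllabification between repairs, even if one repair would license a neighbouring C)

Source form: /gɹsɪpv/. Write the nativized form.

Substitution: /g/ → /θ/, /ɹ/ → /n/, giving /θnsɪpv/.
The consonants /θ/, /n/, /v/ cannot be parsed into a legal (C)V(C) syllable (at most one coda consonant is licensed; onsets are limited to one consonant).
Inserting the epenthetic vowel yields /θ/ → /θa/, /n/ → /na/, /v/ → /va/.

θanasɪpva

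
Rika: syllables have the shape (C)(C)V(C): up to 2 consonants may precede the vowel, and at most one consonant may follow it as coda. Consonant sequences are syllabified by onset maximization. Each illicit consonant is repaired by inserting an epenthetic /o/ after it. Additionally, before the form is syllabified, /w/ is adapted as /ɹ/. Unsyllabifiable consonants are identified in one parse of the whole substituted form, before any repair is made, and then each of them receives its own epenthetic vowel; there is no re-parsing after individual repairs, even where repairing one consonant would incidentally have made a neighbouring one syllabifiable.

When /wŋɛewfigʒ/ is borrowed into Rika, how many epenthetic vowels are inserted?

After substitution the input is /ɹŋɛeɹfigʒ/.
The unsyllabifiable consonants are /ʒ/; each receives one epenthetic vowel.

1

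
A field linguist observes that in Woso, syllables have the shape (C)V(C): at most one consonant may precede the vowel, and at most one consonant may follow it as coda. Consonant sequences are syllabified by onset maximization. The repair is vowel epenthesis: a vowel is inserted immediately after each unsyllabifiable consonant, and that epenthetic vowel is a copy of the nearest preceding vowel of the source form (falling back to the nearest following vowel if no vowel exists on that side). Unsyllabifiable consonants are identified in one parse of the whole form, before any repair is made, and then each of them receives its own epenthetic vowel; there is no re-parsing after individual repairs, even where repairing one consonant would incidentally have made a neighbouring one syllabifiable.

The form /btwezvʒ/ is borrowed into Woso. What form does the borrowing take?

Syllabifying with onset maximization leaves /b/, /t/, /v/, /ʒ/ stranded (at most one coda consonant is licensed; onsets are limited to one consonant).
Epenthesis after each stranded consonant: /b/ → /be/, /t/ → /te/, /v/ → /ve/, /ʒ/ → /ʒe/.

betewezveʒe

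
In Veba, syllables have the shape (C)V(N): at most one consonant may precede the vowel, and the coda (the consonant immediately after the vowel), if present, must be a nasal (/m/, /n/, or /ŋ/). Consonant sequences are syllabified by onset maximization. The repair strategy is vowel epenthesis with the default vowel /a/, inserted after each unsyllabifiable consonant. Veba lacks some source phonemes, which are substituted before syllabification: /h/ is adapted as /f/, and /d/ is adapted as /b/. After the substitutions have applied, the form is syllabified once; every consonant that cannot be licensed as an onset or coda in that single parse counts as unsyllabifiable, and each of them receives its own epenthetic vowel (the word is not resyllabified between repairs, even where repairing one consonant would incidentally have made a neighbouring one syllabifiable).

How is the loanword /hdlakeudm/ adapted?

fabalakeubama

Substitution: /h/ → /f/, /d/ → /b/, giving /fblakeubm/.
The consonants /f/, /b/, /b/, /m/ cannot be parsed into a legal (C)V(N) syllable (only a nasal (/m/, /n/, or /ŋ/) is licensed in coda position; onsets are limited to one consonant).
Inserting the epenthetic vowel yields /f/ → /fa/, /b/ → /ba/, /b/ → /ba/, /m/ → /ma/.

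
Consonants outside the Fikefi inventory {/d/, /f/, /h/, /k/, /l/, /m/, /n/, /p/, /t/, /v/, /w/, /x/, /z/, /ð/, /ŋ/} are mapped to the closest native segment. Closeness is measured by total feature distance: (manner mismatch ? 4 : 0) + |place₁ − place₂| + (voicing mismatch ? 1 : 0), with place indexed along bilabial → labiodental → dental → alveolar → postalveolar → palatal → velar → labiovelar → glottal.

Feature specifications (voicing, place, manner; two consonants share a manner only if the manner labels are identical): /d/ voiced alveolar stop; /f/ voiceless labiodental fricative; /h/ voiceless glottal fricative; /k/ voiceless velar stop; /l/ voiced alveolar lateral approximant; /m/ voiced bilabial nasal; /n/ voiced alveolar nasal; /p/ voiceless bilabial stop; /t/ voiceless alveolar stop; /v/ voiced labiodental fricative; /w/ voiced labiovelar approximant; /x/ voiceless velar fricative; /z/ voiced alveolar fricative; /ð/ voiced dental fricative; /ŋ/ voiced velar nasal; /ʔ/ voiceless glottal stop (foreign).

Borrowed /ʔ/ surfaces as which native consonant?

k

/k/ is closest: same manner (stop), place distance 2 (glottal→velar), same voicing; total 2. Next closest is /h/ at distance 4.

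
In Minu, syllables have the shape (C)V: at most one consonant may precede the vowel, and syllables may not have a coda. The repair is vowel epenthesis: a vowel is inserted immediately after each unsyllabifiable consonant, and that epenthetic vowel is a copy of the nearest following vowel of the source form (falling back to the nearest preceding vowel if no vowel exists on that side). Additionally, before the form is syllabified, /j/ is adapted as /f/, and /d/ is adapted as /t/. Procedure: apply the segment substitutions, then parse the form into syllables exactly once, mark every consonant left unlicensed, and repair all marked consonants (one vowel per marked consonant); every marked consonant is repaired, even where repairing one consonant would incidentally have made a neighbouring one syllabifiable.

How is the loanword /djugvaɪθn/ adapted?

Substitution: /d/ → /t/, /j/ → /f/, giving /tfugvaɪθn/.
Syllabifying with onset maximization leaves /t/, /g/, /θ/, /n/ stranded (no codas are permitted; onsets are limited to one consonant).
Epenthesis after each stranded consonant: /t/ → /tu/, /g/ → /ga/, /θ/ → /θɪ/, /n/ → /nɪ/.

tufugavaɪθɪnɪ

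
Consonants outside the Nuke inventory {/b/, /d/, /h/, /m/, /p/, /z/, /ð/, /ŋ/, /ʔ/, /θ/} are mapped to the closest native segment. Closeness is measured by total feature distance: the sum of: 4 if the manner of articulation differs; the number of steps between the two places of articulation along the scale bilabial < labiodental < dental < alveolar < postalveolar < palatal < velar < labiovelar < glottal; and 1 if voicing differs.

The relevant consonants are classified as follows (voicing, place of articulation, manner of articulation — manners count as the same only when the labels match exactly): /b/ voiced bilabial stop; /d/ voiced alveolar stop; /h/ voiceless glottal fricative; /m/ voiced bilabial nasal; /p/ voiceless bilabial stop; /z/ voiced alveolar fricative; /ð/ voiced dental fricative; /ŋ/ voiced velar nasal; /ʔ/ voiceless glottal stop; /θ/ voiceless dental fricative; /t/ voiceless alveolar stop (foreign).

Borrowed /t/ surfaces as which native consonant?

/d/ is closest: same manner (stop), place distance 0 (alveolar→alveolar), voicing differs (+1); total 1. Next closest is /p/ at distance 3.

d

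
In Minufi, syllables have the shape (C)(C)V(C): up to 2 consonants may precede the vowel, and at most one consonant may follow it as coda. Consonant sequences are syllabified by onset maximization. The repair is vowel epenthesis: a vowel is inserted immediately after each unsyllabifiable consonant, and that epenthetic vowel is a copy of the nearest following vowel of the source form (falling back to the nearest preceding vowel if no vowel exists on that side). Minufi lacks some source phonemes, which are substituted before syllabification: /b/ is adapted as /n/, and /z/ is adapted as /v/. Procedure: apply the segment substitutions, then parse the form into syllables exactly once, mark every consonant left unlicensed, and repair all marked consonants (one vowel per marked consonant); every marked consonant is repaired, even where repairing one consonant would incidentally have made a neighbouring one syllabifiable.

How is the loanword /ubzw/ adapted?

unvuwu

Substitution: /b/ → /n/, /z/ → /v/, giving /unvw/.
The consonants /v/, /w/ cannot be parsed into a legal (C)(C)V(C) syllable (at most one coda consonant is licensed; onsets may contain at most 2 consonants).
Each unlicensed consonant becomes the onset of a new syllable: /v/ → /vu/, /w/ → /wu/.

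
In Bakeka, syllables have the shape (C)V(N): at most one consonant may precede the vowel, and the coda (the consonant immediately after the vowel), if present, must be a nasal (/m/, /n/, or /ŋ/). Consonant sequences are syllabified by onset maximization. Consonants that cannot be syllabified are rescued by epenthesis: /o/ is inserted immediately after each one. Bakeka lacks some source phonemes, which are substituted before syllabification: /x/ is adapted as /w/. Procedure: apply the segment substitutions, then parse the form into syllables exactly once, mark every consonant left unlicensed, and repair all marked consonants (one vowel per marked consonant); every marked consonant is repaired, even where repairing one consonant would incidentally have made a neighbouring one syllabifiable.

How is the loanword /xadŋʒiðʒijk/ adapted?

Substitution: /x/ → /w/, giving /wadŋʒiðʒijk/.
Syllabifying with onset maximization leaves /d/, /ŋ/, /ð/, /j/, /k/ stranded (only a nasal (/m/, /n/, or /ŋ/) is licensed in coda position; onsets are limited to one consonant).
Epenthesis after each stranded consonant: /d/ → /do/, /ŋ/ → /ŋo/, /ð/ → /ðo/, /j/ → /jo/, /k/ → /ko/.

wadoŋoʒiðoʒijoko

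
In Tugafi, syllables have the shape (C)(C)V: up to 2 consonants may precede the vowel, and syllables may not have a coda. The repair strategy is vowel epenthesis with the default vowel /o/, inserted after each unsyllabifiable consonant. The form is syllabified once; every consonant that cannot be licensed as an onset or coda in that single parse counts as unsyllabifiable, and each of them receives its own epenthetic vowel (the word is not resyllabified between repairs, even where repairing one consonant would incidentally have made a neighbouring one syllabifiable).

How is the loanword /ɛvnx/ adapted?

Under (C)(C)V, the unsyllabifiable consonants are /v/, /n/, /x/ (no codas are permitted; onsets may contain at most 2 consonants).
Epenthesis after each stranded consonant: /v/ → /vo/, /n/ → /no/, /x/ → /xo/.

ɛvonoxo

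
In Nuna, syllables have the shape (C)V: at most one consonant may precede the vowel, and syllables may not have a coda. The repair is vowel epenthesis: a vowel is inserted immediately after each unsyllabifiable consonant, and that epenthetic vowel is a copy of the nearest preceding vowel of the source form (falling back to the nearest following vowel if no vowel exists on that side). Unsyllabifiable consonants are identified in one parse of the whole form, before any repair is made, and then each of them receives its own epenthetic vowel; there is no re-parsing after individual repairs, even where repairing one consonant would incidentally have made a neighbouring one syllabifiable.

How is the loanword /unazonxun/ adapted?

unazonoxunu

Syllabifying with onset maximization leaves /n/, /n/ stranded (no codas are permitted; onsets are limited to one consonant).
Each unlicensed consonant becomes the onset of a new syllable: /n/ → /no/, /n/ → /nu/.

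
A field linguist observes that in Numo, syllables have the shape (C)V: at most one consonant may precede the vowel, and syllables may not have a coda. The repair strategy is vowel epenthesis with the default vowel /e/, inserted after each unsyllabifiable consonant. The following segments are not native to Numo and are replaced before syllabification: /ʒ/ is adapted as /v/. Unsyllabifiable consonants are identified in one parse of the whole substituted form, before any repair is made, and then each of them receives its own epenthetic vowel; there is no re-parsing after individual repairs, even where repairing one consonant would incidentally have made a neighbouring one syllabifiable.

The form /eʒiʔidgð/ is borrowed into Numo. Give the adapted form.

Substitution: /ʒ/ → /v/, giving /eviʔidgð/.
Syllabifying with onset maximization leaves /d/, /g/, /ð/ stranded (no codas are permitted; onsets are limited to one consonant).
Each unlicensed consonant becomes the onset of a new syllable: /d/ → /de/, /g/ → /ge/, /ð/ → /ðe/.

eviʔidegeðe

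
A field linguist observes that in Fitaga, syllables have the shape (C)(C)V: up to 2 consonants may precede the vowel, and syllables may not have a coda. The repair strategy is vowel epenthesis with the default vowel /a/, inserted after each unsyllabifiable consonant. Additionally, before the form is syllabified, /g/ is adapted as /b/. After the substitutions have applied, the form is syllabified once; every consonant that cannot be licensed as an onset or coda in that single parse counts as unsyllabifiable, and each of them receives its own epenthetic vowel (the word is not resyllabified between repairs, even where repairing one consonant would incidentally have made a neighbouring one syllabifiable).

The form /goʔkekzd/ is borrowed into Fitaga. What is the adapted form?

boʔkekazada

Substitution: /g/ → /b/, giving /boʔkekzd/.
The consonants /k/, /z/, /d/ cannot be parsed into a legal (C)(C)V syllable (no codas are permitted; onsets may contain at most 2 consonants).
Inserting the epenthetic vowel yields /k/ → /ka/, /z/ → /za/, /d/ → /da/.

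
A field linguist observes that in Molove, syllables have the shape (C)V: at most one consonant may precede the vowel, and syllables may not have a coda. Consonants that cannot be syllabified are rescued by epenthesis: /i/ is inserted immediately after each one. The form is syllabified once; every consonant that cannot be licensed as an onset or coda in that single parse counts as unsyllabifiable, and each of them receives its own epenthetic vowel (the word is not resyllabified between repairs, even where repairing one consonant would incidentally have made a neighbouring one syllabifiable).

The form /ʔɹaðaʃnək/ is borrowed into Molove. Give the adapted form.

ʔiɹaðaʃinəki

The consonants /ʔ/, /ʃ/, /k/ cannot be parsed into a legal (C)V syllable (no codas are permitted; onsets are limited to one consonant).
Inserting the epenthetic vowel yields /ʔ/ → /ʔi/, /ʃ/ → /ʃi/, /k/ → /ki/.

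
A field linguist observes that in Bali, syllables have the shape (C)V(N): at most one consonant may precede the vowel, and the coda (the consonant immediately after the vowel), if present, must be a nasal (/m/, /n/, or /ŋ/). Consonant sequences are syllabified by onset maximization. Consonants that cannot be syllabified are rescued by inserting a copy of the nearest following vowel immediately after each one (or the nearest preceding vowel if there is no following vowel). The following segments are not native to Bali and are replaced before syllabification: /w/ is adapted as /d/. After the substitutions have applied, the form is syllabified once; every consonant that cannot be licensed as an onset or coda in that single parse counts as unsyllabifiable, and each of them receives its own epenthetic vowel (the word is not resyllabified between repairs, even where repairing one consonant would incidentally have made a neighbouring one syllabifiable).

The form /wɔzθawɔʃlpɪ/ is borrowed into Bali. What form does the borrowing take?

dɔzaθadɔʃɪlɪpɪ

Substitution: /w/ → /d/, giving /dɔzθadɔʃlpɪ/.
Syllabifying with onset maximization leaves /z/, /ʃ/, /l/ stranded (only a nasal (/m/, /n/, or /ŋ/) is licensed in coda position; onsets are limited to one consonant).
Inserting the epenthetic vowel yields /z/ → /za/, /ʃ/ → /ʃɪ/, /l/ → /lɪ/.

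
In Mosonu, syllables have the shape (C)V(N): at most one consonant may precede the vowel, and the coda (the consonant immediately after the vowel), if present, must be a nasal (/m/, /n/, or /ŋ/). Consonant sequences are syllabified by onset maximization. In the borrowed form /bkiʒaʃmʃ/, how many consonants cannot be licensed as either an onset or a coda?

Syllabifying with onset maximization leaves /b/, /ʃ/, /m/, /ʃ/ stranded (only a nasal (/m/, /n/, or /ŋ/) is licensed in coda position; onsets are limited to one consonant).

4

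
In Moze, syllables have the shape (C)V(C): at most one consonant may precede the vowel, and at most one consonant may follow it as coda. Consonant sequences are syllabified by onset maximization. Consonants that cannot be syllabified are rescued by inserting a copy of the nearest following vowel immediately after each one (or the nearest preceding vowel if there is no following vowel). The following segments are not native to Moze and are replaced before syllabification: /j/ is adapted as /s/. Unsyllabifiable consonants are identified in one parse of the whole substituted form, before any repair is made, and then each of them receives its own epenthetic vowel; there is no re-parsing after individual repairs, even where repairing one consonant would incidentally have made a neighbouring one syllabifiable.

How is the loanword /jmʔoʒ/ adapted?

Substitution: /j/ → /s/, giving /smʔoʒ/.
The consonants /s/, /m/ cannot be parsed into a legal (C)V(C) syllable (at most one coda consonant is licensed; onsets are limited to one consonant).
Each unlicensed consonant becomes the onset of a new syllable: /s/ → /so/, /m/ → /mo/.

somoʔoʒ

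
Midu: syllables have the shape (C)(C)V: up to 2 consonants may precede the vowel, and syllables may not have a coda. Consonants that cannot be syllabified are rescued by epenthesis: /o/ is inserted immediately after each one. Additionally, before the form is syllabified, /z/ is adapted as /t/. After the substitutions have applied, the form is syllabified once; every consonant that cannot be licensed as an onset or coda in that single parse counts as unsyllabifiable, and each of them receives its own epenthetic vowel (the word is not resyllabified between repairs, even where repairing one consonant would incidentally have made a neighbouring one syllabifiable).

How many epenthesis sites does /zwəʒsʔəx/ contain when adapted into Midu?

2

After substitution the input is /twəʒsʔəx/.
The unsyllabifiable consonants are /ʒ/, /x/; each receives one epenthetic vowel.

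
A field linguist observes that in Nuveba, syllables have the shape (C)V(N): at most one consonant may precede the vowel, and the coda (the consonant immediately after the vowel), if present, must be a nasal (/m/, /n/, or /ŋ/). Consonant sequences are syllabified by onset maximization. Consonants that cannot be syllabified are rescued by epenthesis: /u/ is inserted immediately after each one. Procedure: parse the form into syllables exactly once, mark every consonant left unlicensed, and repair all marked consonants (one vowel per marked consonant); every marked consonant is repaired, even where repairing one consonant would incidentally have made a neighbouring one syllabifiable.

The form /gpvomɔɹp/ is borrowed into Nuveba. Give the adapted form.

Under (C)V(N), the unsyllabifiable consonants are /g/, /p/, /ɹ/, /p/ (only a nasal (/m/, /n/, or /ŋ/) is licensed in coda position; onsets are limited to one consonant).
Inserting the epenthetic vowel yields /g/ → /gu/, /p/ → /pu/, /ɹ/ → /ɹu/, /p/ → /pu/.

gupuvomɔɹupu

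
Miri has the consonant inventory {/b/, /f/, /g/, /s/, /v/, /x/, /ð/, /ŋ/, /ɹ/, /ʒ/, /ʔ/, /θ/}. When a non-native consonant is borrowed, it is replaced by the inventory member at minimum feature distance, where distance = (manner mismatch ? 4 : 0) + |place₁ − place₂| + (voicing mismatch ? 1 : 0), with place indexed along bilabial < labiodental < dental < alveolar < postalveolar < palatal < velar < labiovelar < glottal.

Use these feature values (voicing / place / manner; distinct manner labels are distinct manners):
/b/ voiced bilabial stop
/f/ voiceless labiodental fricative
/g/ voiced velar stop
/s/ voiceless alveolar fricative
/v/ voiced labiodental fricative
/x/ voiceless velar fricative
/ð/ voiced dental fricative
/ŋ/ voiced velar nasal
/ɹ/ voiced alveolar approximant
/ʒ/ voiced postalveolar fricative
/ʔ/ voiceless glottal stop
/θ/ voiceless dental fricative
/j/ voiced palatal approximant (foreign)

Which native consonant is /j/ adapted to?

/ɹ/ is closest: same manner (approximant), place distance 2 (palatal→alveolar), same voicing; total 2. Next closest is /g/ at distance 5.

ɹ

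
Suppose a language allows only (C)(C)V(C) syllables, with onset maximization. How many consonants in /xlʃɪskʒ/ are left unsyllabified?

Under (C)(C)V(C), the unsyllabifiable consonants are /x/, /k/, /ʒ/ (at most one coda consonant is licensed; onsets may contain at most 2 consonants).

3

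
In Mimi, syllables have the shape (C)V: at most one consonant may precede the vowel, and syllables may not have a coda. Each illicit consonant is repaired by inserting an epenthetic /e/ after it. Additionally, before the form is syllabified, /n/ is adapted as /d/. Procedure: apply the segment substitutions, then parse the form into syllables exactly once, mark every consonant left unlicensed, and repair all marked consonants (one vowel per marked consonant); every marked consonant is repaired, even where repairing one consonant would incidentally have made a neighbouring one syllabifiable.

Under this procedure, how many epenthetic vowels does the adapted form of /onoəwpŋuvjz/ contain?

5

After substitution the input is /odoəwpŋuvjz/.
The unsyllabifiable consonants are /w/, /p/, /v/, /j/, /z/; each receives one epenthetic vowel.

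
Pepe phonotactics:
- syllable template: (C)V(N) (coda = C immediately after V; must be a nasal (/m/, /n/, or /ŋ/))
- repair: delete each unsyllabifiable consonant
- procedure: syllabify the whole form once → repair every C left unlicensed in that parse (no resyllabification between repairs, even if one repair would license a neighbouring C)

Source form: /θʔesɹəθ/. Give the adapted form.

Syllabifying with onset maximization leaves /θ/, /s/, /θ/ stranded (only a nasal (/m/, /n/, or /ŋ/) is licensed in coda position; onsets are limited to one consonant).
Each unlicensed consonant is deleted: /θ/, /s/, /θ/.

ʔeɹə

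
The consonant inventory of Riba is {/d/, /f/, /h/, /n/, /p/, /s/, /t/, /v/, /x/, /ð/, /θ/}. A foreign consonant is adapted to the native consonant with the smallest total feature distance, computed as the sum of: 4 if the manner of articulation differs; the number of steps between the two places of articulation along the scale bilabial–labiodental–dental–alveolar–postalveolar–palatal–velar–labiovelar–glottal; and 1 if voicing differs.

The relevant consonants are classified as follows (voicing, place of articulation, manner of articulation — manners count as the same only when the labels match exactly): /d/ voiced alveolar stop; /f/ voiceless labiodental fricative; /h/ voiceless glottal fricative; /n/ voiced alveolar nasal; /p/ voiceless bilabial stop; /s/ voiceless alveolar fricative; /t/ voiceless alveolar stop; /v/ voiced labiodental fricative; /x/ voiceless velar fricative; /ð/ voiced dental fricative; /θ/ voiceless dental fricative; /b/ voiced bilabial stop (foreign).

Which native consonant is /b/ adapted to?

p

/p/ is closest: same manner (stop), place distance 0 (bilabial→bilabial), voicing differs (+1); total 1. Next closest is /d/ at distance 3.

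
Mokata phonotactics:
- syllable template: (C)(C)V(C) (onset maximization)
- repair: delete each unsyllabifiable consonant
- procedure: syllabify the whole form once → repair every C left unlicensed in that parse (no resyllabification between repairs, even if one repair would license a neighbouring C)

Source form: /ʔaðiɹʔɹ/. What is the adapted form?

Under (C)(C)V(C), the unsyllabifiable consonants are /ʔ/, /ɹ/ (at most one coda consonant is licensed; onsets may contain at most 2 consonants).
Deleting the stranded consonants removes /ʔ/, /ɹ/.

ʔaðiɹ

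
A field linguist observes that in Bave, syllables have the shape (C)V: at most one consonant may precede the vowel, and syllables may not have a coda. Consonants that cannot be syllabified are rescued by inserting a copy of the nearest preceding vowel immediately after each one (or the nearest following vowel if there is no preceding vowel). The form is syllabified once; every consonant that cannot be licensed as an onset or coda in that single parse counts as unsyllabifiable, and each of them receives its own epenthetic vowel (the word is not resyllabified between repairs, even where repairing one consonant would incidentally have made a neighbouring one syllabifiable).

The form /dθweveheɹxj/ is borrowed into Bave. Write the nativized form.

deθeweveheɹexeje

Under (C)V, the unsyllabifiable consonants are /d/, /θ/, /ɹ/, /x/, /j/ (no codas are permitted; onsets are limited to one consonant).
Each unlicensed consonant becomes the onset of a new syllable: /d/ → /de/, /θ/ → /θe/, /ɹ/ → /ɹe/, /x/ → /xe/, /j/ → /je/.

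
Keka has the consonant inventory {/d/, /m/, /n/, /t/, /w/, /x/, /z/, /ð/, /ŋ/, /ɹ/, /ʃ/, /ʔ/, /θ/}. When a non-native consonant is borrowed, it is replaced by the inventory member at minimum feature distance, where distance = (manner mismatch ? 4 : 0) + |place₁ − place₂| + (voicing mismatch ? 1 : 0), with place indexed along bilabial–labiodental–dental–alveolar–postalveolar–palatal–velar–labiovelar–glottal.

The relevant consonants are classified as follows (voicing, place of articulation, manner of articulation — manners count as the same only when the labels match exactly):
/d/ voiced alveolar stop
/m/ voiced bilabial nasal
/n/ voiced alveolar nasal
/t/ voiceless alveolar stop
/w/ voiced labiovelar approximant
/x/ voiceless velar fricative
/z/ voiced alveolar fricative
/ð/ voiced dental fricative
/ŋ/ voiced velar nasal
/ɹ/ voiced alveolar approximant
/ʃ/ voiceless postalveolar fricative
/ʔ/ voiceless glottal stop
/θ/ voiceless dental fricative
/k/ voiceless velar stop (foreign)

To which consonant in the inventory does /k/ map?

/ʔ/ is closest: same manner (stop), place distance 2 (velar→glottal), same voicing; total 2. Next closest is /t/ at distance 3.

ʔ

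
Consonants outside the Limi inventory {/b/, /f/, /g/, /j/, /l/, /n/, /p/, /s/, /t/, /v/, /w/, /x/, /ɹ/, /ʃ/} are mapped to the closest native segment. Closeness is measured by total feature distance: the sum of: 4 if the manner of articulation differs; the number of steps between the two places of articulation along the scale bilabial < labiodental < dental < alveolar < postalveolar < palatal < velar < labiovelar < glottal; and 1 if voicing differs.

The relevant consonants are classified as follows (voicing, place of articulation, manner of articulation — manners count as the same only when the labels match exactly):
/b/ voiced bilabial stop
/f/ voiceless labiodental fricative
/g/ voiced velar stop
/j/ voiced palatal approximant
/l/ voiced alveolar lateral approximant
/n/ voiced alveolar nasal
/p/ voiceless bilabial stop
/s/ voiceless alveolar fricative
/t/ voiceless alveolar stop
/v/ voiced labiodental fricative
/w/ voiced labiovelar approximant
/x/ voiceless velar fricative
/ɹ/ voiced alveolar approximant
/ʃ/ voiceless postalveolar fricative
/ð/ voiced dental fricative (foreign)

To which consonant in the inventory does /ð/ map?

/v/ is closest: same manner (fricative), place distance 1 (dental→labiodental), same voicing; total 1. Next closest is /f/ at distance 2.

v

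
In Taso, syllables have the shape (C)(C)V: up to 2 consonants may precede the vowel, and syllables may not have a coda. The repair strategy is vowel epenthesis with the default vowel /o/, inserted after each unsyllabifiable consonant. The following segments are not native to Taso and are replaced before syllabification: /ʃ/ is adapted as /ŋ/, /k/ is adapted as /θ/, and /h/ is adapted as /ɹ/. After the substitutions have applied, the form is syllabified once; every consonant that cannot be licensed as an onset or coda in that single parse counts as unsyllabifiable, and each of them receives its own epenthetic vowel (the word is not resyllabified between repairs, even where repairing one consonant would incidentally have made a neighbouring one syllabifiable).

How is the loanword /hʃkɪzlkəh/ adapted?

ɹoŋθɪzolθəɹo

Substitution: /h/ → /ɹ/, /ʃ/ → /ŋ/, /k/ → /θ/, giving /ɹŋθɪzlθəɹ/.
Under (C)(C)V, the unsyllabifiable consonants are /ɹ/, /z/, /ɹ/ (no codas are permitted; onsets may contain at most 2 consonants).
Each unlicensed consonant becomes the onset of a new syllable: /ɹ/ → /ɹo/, /z/ → /zo/, /ɹ/ → /ɹo/.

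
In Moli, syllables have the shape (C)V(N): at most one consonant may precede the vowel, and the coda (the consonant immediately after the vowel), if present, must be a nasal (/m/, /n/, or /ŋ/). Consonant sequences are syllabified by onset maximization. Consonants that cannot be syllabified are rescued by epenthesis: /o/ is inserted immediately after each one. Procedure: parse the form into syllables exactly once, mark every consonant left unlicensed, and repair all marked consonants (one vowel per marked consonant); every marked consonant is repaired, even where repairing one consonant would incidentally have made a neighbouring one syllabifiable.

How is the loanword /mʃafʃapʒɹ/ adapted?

moʃafoʃapoʒoɹo

Under (C)V(N), the unsyllabifiable consonants are /m/, /f/, /p/, /ʒ/, /ɹ/ (only a nasal (/m/, /n/, or /ŋ/) is licensed in coda position; onsets are limited to one consonant).
Epenthesis after each stranded consonant: /m/ → /mo/, /f/ → /fo/, /p/ → /po/, /ʒ/ → /ʒo/, /ɹ/ → /ɹo/.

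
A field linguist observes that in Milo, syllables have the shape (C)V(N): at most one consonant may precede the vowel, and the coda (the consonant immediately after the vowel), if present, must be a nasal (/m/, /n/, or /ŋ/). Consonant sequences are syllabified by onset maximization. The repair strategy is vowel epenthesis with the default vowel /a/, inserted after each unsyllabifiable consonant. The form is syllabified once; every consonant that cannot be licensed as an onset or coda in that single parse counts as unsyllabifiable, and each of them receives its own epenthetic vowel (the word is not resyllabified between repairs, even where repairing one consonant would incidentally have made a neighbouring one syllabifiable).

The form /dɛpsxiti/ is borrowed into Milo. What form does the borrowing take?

dɛpasaxiti

Under (C)V(N), the unsyllabifiable consonants are /p/, /s/ (only a nasal (/m/, /n/, or /ŋ/) is licensed in coda position; onsets are limited to one consonant).
Epenthesis after each stranded consonant: /p/ → /pa/, /s/ → /sa/.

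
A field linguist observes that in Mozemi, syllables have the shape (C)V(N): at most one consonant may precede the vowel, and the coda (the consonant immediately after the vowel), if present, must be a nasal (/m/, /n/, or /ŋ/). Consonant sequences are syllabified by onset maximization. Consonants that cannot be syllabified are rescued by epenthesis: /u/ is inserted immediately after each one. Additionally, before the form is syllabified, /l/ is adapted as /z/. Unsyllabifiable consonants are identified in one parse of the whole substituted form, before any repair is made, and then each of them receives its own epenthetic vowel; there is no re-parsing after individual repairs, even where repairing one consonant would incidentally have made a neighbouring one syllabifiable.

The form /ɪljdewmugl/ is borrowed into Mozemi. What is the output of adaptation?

Substitution: /l/ → /z/, giving /ɪzjdewmugz/.
Under (C)V(N), the unsyllabifiable consonants are /z/, /j/, /w/, /g/, /z/ (only a nasal (/m/, /n/, or /ŋ/) is licensed in coda position; onsets are limited to one consonant).
Epenthesis after each stranded consonant: /z/ → /zu/, /j/ → /ju/, /w/ → /wu/, /g/ → /gu/, /z/ → /zu/.

ɪzujudewumuguzu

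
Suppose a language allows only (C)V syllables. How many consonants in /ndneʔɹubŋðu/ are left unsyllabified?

5

Syllabifying with onset maximization leaves /n/, /d/, /ʔ/, /b/, /ŋ/ stranded (no codas are permitted; onsets are limited to one consonant).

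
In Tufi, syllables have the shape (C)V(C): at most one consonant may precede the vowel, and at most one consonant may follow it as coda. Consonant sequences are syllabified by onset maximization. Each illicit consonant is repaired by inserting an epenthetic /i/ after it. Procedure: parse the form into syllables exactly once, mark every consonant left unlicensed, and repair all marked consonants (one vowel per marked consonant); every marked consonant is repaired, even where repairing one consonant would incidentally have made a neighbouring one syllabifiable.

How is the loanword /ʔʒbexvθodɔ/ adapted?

The consonants /ʔ/, /ʒ/, /v/ cannot be parsed into a legal (C)V(C) syllable (at most one coda consonant is licensed; onsets are limited to one consonant).
Inserting the epenthetic vowel yields /ʔ/ → /ʔi/, /ʒ/ → /ʒi/, /v/ → /vi/.

ʔiʒibexviθodɔ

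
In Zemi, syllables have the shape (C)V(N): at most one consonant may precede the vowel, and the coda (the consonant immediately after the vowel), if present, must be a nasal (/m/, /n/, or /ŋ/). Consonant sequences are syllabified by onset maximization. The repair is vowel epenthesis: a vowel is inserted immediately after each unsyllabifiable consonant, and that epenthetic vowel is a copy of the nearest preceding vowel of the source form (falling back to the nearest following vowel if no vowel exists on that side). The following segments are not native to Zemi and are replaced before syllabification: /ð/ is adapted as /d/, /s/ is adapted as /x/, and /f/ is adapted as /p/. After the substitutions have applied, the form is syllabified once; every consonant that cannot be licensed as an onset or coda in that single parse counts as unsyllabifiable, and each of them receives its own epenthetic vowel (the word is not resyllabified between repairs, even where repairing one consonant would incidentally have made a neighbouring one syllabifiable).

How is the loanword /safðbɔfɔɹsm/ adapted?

xapadabɔpɔɹɔxɔmɔ

Substitution: /s/ → /x/, /f/ → /p/, /ð/ → /d/, giving /xapdbɔpɔɹxm/.
Under (C)V(N), the unsyllabifiable consonants are /p/, /d/, /ɹ/, /x/, /m/ (only a nasal (/m/, /n/, or /ŋ/) is licensed in coda position; onsets are limited to one consonant).
Epenthesis after each stranded consonant: /p/ → /pa/, /d/ → /da/, /ɹ/ → /ɹɔ/, /x/ → /xɔ/, /m/ → /mɔ/.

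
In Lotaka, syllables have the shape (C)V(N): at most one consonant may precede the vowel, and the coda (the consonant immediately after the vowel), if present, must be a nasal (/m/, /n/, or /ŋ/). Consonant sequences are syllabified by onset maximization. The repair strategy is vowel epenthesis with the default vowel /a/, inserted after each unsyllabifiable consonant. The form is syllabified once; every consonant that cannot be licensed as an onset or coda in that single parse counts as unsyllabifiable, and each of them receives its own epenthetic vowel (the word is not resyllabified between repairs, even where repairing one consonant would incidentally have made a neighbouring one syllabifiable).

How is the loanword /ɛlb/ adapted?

ɛlaba

Under (C)V(N), the unsyllabifiable consonants are /l/, /b/ (only a nasal (/m/, /n/, or /ŋ/) is licensed in coda position; onsets are limited to one consonant).
Each unlicensed consonant becomes the onset of a new syllable: /l/ → /la/, /b/ → /ba/.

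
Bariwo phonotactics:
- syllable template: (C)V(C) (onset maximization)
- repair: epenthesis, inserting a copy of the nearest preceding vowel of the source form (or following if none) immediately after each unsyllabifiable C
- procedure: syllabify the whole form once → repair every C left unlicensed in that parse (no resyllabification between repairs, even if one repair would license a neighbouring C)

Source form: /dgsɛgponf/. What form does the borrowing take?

Syllabifying with onset maximization leaves /d/, /g/, /f/ stranded (at most one coda consonant is licensed; onsets are limited to one consonant).
Inserting the epenthetic vowel yields /d/ → /dɛ/, /g/ → /gɛ/, /f/ → /fo/.

dɛgɛsɛgponfo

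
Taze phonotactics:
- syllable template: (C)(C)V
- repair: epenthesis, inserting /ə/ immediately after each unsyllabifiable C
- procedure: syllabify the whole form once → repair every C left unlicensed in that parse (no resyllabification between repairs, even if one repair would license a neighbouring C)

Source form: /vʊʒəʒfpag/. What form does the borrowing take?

vʊʒəʒəfpagə

Syllabifying with onset maximization leaves /ʒ/, /g/ stranded (no codas are permitted; onsets may contain at most 2 consonants).
Inserting the epenthetic vowel yields /ʒ/ → /ʒə/, /g/ → /gə/.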